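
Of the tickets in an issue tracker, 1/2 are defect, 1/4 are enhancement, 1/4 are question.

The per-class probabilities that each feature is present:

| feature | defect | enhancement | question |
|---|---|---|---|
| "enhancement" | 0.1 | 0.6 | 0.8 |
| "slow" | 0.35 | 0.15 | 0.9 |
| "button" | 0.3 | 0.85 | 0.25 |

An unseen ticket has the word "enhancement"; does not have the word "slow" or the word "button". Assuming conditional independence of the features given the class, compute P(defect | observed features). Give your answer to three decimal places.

defect: 0.5 × 0.1 × (1−0.35) × (1−0.3) = 0.02275
enhancement: 0.25 × 0.6 × (1−0.15) × (1−0.85) = 0.019125
question: 0.25 × 0.8 × (1−0.9) × (1−0.25) = 0.015
P(defect | x) = 0.02275 / 0.056875 ≈ 0.400

0.400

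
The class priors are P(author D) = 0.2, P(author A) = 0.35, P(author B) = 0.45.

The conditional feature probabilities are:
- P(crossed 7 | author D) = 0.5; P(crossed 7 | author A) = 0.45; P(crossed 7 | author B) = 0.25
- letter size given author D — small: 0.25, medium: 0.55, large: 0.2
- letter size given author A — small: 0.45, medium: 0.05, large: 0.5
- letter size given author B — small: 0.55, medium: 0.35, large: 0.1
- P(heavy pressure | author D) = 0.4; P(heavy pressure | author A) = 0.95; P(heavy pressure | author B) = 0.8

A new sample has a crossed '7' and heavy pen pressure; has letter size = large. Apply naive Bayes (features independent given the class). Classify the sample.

author D: 0.2 × 0.5 × 0.2 × 0.4 = 0.008
author A: 0.35 × 0.45 × 0.5 × 0.95 = 0.0748125
author B: 0.45 × 0.25 × 0.1 × 0.8 = 0.009
Highest score → author A.

author A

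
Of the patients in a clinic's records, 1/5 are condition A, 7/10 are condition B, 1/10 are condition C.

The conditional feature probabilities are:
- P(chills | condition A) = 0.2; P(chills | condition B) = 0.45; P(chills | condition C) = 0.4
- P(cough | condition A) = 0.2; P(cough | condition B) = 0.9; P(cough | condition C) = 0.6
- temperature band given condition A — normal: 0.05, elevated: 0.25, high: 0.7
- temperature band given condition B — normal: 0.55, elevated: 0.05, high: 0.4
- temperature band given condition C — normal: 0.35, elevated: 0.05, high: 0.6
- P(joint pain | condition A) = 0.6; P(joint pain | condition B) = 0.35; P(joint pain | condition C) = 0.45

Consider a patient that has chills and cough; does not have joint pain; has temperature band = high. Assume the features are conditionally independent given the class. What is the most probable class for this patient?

condition A: 0.2 × 0.2 × 0.2 × 0.7 × (1−0.6) = 0.00224
condition B: 0.7 × 0.45 × 0.9 × 0.4 × (1−0.35) = 0.07371
condition C: 0.1 × 0.4 × 0.6 × 0.6 × (1−0.45) = 0.00792
Highest score → condition B.

condition B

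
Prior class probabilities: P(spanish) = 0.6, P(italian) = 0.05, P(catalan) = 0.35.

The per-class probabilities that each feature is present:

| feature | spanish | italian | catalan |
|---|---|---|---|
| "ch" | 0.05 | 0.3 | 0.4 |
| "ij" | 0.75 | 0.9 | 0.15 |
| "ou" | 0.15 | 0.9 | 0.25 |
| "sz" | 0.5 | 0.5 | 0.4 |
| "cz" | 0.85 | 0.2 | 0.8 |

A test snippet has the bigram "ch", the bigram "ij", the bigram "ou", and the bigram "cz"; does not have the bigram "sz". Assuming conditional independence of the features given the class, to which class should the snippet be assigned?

catalan

spanish: 0.6 × 0.05 × 0.75 × 0.15 × (1−0.5) × 0.85 = 0.001434375
italian: 0.05 × 0.3 × 0.9 × 0.9 × (1−0.5) × 0.2 = 0.001215
catalan: 0.35 × 0.4 × 0.15 × 0.25 × (1−0.4) × 0.8 = 0.00252
Highest score → catalan.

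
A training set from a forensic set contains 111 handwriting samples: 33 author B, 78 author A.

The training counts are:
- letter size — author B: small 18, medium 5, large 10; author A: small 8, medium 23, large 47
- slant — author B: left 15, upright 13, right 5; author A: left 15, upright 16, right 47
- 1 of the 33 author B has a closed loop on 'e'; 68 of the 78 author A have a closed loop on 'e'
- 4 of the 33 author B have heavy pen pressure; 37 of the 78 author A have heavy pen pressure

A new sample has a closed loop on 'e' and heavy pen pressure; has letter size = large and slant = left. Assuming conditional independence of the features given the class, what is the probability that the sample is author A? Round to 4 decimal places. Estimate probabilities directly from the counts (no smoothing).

author B: (33/111) × (10/33) × (15/33) × (1/33) × (4/33) ≈ 0.000150413
author A: (78/111) × (47/78) × (15/78) × (68/78) × (37/78) ≈ 0.0336739
P(author A | x) = 0.0336739 / 0.033824313 ≈ 0.9956

0.9956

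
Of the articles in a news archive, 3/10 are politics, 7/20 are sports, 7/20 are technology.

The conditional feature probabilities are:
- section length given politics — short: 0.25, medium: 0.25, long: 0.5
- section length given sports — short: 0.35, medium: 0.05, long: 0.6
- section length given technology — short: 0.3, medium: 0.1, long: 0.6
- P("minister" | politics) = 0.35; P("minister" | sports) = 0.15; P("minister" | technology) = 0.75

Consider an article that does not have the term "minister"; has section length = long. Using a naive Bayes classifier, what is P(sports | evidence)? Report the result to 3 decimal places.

0.543

politics: 0.3 × 0.5 × (1−0.35) = 0.0975
sports: 0.35 × 0.6 × (1−0.15) = 0.1785
technology: 0.35 × 0.6 × (1−0.75) = 0.0525
P(sports | x) = 0.1785 / 0.3285 ≈ 0.543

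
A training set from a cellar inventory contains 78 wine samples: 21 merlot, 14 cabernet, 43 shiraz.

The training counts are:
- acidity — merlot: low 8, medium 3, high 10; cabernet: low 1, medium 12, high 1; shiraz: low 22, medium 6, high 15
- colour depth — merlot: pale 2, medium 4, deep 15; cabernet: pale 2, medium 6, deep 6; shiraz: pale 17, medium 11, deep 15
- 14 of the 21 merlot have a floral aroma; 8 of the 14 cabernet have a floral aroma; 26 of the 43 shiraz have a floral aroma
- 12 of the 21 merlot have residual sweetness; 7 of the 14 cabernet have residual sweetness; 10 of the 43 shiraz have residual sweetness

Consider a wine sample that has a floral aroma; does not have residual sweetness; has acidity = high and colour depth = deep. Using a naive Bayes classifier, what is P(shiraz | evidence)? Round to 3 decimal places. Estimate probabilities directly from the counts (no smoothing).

0.529

merlot: (21/78) × (10/21) × (15/21) × (14/21) × (9/21) ≈ 0.0261643
cabernet: (14/78) × (1/14) × (6/14) × (8/14) × (7/14) ≈ 0.00156986
shiraz: (43/78) × (15/43) × (15/43) × (26/43) × (33/43) ≈ 0.0311293
P(shiraz | x) = 0.0311293 / 0.05886346 ≈ 0.529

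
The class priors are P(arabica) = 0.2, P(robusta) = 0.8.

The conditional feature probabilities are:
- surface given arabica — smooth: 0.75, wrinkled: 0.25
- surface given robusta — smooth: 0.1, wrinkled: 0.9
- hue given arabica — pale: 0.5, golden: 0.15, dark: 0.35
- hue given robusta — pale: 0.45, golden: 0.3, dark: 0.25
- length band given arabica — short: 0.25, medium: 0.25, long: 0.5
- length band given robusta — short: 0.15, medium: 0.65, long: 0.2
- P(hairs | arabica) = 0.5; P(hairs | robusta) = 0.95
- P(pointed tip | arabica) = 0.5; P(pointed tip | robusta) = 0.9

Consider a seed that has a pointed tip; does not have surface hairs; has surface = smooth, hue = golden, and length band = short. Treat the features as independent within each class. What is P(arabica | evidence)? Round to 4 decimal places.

arabica: 0.2 × 0.75 × 0.15 × 0.25 × (1−0.5) × 0.5 = 0.00140625
robusta: 0.8 × 0.1 × 0.3 × 0.15 × (1−0.95) × 0.9 = 0.000162
P(arabica | x) = 0.00140625 / 0.00156825 ≈ 0.8967

0.8967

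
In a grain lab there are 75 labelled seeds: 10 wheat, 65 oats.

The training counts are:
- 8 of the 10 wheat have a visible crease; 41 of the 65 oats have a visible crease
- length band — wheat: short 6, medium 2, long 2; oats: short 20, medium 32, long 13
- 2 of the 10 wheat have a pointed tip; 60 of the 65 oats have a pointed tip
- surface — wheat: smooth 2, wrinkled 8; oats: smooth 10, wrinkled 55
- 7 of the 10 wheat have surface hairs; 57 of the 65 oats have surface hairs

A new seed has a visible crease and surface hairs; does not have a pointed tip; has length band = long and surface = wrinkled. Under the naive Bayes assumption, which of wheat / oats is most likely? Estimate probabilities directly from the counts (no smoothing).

wheat: (10/75) × (8/10) × (2/10) × (8/10) × (8/10) × (7/10) ≈ 0.00955733
oats: (65/75) × (41/65) × (13/65) × (5/65) × (55/65) × (57/65) ≈ 0.00624051
Highest score → wheat.

wheat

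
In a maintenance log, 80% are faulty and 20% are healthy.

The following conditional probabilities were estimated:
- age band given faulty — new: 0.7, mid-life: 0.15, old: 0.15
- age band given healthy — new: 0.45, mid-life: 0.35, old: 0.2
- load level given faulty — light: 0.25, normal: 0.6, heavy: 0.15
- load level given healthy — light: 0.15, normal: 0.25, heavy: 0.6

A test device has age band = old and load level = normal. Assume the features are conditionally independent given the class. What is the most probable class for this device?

faulty: 0.8 × 0.15 × 0.6 = 0.072
healthy: 0.2 × 0.2 × 0.25 = 0.01
Highest score → faulty.

faulty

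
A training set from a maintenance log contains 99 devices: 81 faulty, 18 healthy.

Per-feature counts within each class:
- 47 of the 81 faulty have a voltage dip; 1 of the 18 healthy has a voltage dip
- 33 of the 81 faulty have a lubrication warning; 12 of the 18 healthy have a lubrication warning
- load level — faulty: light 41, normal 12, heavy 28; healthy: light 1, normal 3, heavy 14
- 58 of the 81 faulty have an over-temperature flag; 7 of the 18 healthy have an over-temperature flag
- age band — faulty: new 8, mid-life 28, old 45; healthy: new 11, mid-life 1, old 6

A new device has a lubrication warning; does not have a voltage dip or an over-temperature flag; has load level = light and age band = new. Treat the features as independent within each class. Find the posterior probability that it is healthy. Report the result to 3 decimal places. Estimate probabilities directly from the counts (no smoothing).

faulty: (81/99) × (34/81) × (33/81) × (41/81) × (23/81) × (8/81) ≈ 0.00198618
healthy: (18/99) × (17/18) × (12/18) × (1/18) × (11/18) × (11/18) ≈ 0.00237515
P(healthy | x) = 0.00237515 / 0.00436133 ≈ 0.545

0.545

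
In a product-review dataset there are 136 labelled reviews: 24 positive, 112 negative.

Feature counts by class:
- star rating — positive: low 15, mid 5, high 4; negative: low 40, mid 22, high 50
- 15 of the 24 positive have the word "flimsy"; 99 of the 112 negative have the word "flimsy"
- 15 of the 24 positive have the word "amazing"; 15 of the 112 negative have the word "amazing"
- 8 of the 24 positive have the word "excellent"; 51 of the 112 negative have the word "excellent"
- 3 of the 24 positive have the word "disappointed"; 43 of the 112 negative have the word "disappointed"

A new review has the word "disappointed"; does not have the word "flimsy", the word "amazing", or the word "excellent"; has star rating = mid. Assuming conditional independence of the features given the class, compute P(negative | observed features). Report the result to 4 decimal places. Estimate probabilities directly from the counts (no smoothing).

0.8875

positive: (24/136) × (5/24) × (9/24) × (9/24) × (16/24) × (3/24) ≈ 0.000430836
negative: (112/136) × (22/112) × (13/112) × (97/112) × (61/112) × (43/112) ≈ 0.00340036
P(negative | x) = 0.00340036 / 0.003831196 ≈ 0.8875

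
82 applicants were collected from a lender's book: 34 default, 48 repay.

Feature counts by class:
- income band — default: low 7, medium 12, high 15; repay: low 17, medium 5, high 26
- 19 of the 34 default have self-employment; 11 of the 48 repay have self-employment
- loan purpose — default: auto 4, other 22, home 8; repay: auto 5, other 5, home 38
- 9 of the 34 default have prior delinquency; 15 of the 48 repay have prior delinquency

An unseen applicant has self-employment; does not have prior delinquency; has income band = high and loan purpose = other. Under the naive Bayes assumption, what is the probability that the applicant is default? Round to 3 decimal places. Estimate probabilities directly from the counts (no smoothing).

default: (34/82) × (15/34) × (19/34) × (22/34) × (25/34) ≈ 0.0486359
repay: (48/82) × (26/48) × (11/48) × (5/48) × (33/48) ≈ 0.0052037
P(default | x) = 0.0486359 / 0.0538396 ≈ 0.903

0.903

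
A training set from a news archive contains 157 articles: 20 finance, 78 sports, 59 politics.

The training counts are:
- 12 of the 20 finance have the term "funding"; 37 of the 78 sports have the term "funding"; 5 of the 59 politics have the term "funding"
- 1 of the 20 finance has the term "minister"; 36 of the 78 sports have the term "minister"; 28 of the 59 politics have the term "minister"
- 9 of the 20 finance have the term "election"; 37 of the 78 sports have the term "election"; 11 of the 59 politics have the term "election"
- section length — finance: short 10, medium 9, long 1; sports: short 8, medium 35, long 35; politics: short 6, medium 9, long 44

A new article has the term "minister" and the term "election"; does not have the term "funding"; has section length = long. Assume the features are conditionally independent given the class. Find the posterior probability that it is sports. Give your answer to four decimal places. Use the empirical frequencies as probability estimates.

0.5300

finance: (20/157) × (8/20) × (1/20) × (9/20) × (1/20) ≈ 0.0000573248
sports: (78/157) × (41/78) × (36/78) × (37/78) × (35/78) ≈ 0.025655
politics: (59/157) × (54/59) × (28/59) × (11/59) × (44/59) ≈ 0.0226956
P(sports | x) = 0.025655 / 0.0484079248 ≈ 0.5300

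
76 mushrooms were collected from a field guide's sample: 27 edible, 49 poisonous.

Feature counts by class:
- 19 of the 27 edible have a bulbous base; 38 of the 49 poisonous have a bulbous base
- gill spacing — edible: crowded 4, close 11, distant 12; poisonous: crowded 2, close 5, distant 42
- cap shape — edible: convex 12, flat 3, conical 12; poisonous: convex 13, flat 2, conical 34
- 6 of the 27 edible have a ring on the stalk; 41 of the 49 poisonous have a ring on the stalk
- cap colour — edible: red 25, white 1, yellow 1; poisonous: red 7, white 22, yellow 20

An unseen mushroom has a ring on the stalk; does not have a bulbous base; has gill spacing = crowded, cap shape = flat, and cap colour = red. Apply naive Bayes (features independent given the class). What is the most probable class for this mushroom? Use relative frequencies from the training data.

edible

edible: (27/76) × (8/27) × (4/27) × (3/27) × (6/27) × (25/27) ≈ 0.000356528
poisonous: (49/76) × (11/49) × (2/49) × (2/49) × (41/49) × (7/49) ≈ 0.0000288228
Highest score → edible.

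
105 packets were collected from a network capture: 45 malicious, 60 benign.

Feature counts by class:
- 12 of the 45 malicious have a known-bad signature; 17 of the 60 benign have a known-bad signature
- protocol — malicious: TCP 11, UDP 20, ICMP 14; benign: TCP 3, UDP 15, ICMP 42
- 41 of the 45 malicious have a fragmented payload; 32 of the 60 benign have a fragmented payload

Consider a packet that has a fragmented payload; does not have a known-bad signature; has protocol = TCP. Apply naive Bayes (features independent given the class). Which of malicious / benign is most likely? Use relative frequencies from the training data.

malicious

malicious: (45/105) × (33/45) × (11/45) × (41/45) ≈ 0.0699965
benign: (60/105) × (43/60) × (3/60) × (32/60) ≈ 0.0109206
Highest score → malicious.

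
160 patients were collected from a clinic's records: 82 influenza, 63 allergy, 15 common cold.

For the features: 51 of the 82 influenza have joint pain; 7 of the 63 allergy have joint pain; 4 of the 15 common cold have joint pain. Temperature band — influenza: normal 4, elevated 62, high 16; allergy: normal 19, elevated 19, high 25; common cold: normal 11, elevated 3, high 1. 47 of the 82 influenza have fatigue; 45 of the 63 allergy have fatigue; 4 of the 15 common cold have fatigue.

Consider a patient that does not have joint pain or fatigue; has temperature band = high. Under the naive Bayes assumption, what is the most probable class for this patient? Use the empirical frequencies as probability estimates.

allergy

influenza: (82/160) × (31/82) × (16/82) × (35/82) ≈ 0.0161362
allergy: (63/160) × (56/63) × (25/63) × (18/63) ≈ 0.0396825
common cold: (15/160) × (11/15) × (1/15) × (11/15) ≈ 0.00336111
Highest score → allergy.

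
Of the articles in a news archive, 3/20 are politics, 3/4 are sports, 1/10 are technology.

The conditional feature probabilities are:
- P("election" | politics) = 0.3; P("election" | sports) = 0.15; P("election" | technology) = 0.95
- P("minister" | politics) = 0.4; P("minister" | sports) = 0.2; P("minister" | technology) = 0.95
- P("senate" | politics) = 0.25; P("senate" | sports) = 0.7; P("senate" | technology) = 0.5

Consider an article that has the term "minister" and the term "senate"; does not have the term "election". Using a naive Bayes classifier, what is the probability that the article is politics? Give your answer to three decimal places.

0.103

politics: 0.15 × (1−0.3) × 0.4 × 0.25 = 0.0105
sports: 0.75 × (1−0.15) × 0.2 × 0.7 = 0.08925
technology: 0.1 × (1−0.95) × 0.95 × 0.5 = 0.002375
P(politics | x) = 0.0105 / 0.102125 ≈ 0.103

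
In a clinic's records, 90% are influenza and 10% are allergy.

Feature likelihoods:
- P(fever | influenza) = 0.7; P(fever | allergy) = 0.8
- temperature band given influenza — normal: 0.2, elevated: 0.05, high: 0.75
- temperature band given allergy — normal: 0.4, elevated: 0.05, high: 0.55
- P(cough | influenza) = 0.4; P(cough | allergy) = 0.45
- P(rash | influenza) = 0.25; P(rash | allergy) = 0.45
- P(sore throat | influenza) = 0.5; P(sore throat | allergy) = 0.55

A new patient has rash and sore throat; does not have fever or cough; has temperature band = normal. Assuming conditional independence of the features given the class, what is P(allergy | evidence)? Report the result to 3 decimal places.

influenza: 0.9 × (1−0.7) × 0.2 × (1−0.4) × 0.25 × 0.5 = 0.00405
allergy: 0.1 × (1−0.8) × 0.4 × (1−0.45) × 0.45 × 0.55 = 0.001089
P(allergy | x) = 0.001089 / 0.005139 ≈ 0.212

0.212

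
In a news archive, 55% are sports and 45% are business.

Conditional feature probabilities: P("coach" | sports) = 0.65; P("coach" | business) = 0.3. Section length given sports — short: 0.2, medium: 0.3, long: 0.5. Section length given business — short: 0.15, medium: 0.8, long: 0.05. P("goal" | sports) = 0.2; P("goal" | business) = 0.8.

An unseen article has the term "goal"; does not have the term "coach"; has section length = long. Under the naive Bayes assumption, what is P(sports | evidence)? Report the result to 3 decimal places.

0.604

sports: 0.55 × (1−0.65) × 0.5 × 0.2 = 0.01925
business: 0.45 × (1−0.3) × 0.05 × 0.8 = 0.0126
P(sports | x) = 0.01925 / 0.03185 ≈ 0.604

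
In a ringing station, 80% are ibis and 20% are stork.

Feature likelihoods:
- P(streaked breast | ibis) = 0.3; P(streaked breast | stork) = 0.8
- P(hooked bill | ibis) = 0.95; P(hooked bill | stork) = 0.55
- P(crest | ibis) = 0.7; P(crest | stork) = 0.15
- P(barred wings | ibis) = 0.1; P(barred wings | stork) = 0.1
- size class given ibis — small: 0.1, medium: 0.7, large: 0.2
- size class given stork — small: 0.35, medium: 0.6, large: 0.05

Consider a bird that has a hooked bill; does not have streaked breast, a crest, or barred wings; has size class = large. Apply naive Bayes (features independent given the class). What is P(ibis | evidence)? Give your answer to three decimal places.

ibis: 0.8 × (1−0.3) × 0.95 × (1−0.7) × (1−0.1) × 0.2 = 0.028728
stork: 0.2 × (1−0.8) × 0.55 × (1−0.15) × (1−0.1) × 0.05 = 0.0008415
P(ibis | x) = 0.028728 / 0.0295695 ≈ 0.972

0.972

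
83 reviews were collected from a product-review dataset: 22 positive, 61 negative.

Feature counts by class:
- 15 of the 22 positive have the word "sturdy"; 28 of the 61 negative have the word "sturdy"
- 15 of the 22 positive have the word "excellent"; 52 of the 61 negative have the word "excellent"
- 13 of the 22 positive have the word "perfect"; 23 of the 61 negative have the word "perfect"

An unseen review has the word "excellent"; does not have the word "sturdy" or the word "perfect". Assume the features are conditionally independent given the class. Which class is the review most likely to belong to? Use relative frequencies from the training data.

positive: (22/83) × (7/22) × (15/22) × (9/22) ≈ 0.0235238
negative: (61/83) × (33/61) × (52/61) × (38/61) ≈ 0.211136
Highest score → negative.

negative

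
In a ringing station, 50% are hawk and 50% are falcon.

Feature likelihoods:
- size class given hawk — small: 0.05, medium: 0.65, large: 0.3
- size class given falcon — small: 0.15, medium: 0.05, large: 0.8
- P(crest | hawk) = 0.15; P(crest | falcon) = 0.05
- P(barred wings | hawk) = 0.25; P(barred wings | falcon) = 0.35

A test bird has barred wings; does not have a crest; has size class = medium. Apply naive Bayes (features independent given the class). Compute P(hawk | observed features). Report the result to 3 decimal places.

0.893

hawk: 0.5 × 0.65 × (1−0.15) × 0.25 = 0.0690625
falcon: 0.5 × 0.05 × (1−0.05) × 0.35 = 0.0083125
P(hawk | x) = 0.0690625 / 0.077375 ≈ 0.893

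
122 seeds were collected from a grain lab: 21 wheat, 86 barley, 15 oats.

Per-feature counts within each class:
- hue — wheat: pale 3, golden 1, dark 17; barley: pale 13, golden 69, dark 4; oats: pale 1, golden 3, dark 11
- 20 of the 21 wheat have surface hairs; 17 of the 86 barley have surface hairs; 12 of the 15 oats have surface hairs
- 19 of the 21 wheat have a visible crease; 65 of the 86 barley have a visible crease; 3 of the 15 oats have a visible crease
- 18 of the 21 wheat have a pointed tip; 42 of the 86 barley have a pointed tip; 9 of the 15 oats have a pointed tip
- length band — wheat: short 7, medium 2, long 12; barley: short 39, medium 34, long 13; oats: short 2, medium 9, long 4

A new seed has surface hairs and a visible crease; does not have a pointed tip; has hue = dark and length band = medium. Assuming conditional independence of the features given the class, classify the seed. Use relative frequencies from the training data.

wheat: (21/122) × (17/21) × (20/21) × (19/21) × (3/21) × (2/21) ≈ 0.0016336
barley: (86/122) × (4/86) × (17/86) × (65/86) × (44/86) × (34/86) ≈ 0.000990832
oats: (15/122) × (11/15) × (12/15) × (3/15) × (6/15) × (9/15) ≈ 0.0034623
Highest score → oats.

oats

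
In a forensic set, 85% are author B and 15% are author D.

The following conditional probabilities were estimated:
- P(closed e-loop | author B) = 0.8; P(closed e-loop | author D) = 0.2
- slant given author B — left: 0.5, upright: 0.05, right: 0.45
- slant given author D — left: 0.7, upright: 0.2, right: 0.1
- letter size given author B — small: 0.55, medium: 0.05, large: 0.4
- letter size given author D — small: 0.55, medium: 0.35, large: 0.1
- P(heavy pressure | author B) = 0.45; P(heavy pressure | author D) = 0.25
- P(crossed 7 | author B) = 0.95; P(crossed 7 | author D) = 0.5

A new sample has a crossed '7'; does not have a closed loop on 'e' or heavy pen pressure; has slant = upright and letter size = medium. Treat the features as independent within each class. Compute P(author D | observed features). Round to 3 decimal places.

0.934

author B: 0.85 × (1−0.8) × 0.05 × 0.05 × (1−0.45) × 0.95 = 0.0002220625
author D: 0.15 × (1−0.2) × 0.2 × 0.35 × (1−0.25) × 0.5 = 0.00315
P(author D | x) = 0.00315 / 0.0033720625 ≈ 0.934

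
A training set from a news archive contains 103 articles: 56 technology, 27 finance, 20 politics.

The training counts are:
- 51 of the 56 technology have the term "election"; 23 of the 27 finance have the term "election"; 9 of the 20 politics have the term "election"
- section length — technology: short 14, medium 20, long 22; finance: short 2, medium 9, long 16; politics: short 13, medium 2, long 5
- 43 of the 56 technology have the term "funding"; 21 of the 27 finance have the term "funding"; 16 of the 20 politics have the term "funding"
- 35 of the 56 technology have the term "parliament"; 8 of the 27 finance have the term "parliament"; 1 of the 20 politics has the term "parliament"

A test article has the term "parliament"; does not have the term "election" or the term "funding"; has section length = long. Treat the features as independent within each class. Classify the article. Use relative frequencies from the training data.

technology

technology: (56/103) × (5/56) × (22/56) × (13/56) × (35/56) ≈ 0.00276696
finance: (27/103) × (4/27) × (16/27) × (6/27) × (8/27) ≈ 0.00151528
politics: (20/103) × (11/20) × (5/20) × (4/20) × (1/20) ≈ 0.00026699
Highest score → technology.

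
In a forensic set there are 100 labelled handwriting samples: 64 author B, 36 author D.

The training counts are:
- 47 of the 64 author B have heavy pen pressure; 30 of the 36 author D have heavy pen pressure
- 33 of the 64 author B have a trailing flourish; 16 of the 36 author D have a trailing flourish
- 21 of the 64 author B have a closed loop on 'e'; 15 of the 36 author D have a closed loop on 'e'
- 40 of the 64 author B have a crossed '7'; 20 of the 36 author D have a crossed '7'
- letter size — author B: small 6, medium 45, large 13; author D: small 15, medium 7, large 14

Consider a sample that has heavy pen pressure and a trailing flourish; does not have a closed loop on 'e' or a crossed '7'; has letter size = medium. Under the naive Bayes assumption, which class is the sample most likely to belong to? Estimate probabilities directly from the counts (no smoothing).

author B: (64/100) × (47/64) × (33/64) × (43/64) × (24/64) × (45/64) = 0.04293229579925537109375
author D: (36/100) × (30/36) × (16/36) × (21/36) × (16/36) × (7/36) ≈ 0.00672154
Highest score → author B.

author B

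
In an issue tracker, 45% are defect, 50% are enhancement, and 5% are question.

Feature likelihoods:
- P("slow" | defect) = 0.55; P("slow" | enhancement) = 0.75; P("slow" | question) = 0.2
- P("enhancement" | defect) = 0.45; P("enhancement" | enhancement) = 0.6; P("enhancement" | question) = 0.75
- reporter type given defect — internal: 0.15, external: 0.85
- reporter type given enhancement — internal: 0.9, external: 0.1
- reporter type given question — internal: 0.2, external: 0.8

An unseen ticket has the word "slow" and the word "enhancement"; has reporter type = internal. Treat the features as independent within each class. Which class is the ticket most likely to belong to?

defect: 0.45 × 0.55 × 0.45 × 0.15 = 0.01670625
enhancement: 0.5 × 0.75 × 0.6 × 0.9 = 0.2025
question: 0.05 × 0.2 × 0.75 × 0.2 = 0.0015
Highest score → enhancement.

enhancement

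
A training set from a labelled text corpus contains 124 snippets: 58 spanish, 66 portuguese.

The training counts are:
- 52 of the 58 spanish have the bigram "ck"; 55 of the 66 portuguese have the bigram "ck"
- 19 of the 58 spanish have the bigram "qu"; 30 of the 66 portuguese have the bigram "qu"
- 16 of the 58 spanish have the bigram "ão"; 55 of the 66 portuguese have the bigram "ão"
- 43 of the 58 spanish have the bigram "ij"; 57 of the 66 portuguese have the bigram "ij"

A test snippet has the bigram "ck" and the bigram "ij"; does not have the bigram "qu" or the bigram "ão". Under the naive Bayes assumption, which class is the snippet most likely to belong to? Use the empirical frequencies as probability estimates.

spanish: (58/124) × (52/58) × (39/58) × (42/58) × (43/58) ≈ 0.151384
portuguese: (66/124) × (55/66) × (36/66) × (11/66) × (57/66) ≈ 0.034824
Highest score → spanish.

spanish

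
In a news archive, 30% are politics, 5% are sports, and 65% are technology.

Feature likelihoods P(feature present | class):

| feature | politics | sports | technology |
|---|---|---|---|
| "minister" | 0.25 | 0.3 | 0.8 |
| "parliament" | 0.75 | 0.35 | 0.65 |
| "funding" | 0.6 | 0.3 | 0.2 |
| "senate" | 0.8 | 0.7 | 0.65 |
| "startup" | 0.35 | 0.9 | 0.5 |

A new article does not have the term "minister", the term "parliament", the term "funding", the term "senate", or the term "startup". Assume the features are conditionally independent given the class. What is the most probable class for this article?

politics: 0.3 × (1−0.25) × (1−0.75) × (1−0.6) × (1−0.8) × (1−0.35) = 0.002925
sports: 0.05 × (1−0.3) × (1−0.35) × (1−0.3) × (1−0.7) × (1−0.9) = 0.00047775
technology: 0.65 × (1−0.8) × (1−0.65) × (1−0.2) × (1−0.65) × (1−0.5) = 0.00637
Highest score → technology.

technology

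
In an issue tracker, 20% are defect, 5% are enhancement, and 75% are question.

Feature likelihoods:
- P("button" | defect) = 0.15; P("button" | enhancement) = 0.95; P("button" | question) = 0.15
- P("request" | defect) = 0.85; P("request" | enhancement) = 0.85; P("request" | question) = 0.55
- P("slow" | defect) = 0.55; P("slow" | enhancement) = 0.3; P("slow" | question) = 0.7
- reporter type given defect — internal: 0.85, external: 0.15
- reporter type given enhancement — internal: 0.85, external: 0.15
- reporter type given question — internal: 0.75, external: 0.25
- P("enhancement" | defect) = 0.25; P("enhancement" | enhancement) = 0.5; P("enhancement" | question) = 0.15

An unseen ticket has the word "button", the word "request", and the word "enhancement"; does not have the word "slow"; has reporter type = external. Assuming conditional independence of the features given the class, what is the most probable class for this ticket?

enhancement

defect: 0.2 × 0.15 × 0.85 × (1−0.55) × 0.15 × 0.25 = 0.0004303125
enhancement: 0.05 × 0.95 × 0.85 × (1−0.3) × 0.15 × 0.5 = 0.0021196875
question: 0.75 × 0.15 × 0.55 × (1−0.7) × 0.25 × 0.15 = 0.00069609375
Highest score → enhancement.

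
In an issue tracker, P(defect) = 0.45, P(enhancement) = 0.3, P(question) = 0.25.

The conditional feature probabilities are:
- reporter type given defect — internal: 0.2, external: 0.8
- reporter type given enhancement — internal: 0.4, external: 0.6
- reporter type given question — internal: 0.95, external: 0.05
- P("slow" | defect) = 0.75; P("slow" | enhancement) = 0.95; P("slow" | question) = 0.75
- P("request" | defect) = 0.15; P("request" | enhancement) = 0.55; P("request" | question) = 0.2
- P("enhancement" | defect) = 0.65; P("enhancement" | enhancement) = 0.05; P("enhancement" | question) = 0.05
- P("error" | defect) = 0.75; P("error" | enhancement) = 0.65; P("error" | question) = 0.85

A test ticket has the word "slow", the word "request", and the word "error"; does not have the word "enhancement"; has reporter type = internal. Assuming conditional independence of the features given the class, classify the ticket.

defect: 0.45 × 0.2 × 0.75 × 0.15 × (1−0.65) × 0.75 = 0.0026578125
enhancement: 0.3 × 0.4 × 0.95 × 0.55 × (1−0.05) × 0.65 = 0.03871725
question: 0.25 × 0.95 × 0.75 × 0.2 × (1−0.05) × 0.85 = 0.0287671875
Highest score → enhancement.

enhancement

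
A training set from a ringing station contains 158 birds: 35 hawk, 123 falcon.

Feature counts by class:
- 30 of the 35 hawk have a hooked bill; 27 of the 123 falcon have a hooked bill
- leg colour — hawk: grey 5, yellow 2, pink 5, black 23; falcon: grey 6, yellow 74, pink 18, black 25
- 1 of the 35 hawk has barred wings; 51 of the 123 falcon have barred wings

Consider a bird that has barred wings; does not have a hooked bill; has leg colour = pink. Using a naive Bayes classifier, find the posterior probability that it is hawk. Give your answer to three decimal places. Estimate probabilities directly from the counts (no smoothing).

hawk: (35/158) × (5/35) × (5/35) × (1/35) ≈ 0.000129166
falcon: (123/158) × (96/123) × (18/123) × (51/123) ≈ 0.0368677
P(hawk | x) = 0.000129166 / 0.036996866 ≈ 0.003

0.003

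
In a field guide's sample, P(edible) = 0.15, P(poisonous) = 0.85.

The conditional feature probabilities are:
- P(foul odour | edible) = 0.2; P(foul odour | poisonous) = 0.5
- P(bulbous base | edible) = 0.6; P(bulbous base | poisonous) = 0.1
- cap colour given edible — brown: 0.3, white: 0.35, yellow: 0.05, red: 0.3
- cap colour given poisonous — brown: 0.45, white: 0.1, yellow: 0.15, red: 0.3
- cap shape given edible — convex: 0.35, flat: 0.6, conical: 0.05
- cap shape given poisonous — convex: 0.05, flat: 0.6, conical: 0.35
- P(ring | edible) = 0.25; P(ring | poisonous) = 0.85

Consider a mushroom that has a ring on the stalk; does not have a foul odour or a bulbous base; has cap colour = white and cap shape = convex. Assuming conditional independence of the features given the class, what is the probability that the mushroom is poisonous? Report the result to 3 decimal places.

0.525

edible: 0.15 × (1−0.2) × (1−0.6) × 0.35 × 0.35 × 0.25 = 0.00147
poisonous: 0.85 × (1−0.5) × (1−0.1) × 0.1 × 0.05 × 0.85 = 0.001625625
P(poisonous | x) = 0.001625625 / 0.003095625 ≈ 0.525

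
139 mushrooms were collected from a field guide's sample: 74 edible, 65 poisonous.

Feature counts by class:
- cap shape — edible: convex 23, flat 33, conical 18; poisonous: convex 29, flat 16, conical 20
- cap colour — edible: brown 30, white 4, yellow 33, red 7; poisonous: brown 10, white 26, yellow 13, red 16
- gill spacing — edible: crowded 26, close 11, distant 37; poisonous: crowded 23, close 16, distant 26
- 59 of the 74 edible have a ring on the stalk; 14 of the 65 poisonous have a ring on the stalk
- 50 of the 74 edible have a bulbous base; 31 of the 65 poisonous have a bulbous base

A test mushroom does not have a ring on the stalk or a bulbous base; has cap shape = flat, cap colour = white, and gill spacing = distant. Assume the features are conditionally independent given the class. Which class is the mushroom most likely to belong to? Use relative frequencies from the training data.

edible: (74/139) × (33/74) × (4/74) × (37/74) × (15/74) × (24/74) ≈ 0.000421829
poisonous: (65/139) × (16/65) × (26/65) × (26/65) × (51/65) × (34/65) ≈ 0.00755871
Highest score → poisonous.

poisonous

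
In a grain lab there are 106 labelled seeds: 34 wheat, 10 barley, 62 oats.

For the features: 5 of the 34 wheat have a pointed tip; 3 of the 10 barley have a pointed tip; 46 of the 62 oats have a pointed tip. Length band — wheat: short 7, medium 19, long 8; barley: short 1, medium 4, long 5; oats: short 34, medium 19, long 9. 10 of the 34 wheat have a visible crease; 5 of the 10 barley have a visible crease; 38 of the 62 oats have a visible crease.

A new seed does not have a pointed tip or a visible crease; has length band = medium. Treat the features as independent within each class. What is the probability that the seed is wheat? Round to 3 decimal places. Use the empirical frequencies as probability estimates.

0.776

wheat: (34/106) × (29/34) × (19/34) × (24/34) ≈ 0.107919
barley: (10/106) × (7/10) × (4/10) × (5/10) ≈ 0.0132075
oats: (62/106) × (16/62) × (19/62) × (24/62) ≈ 0.0179059
P(wheat | x) = 0.107919 / 0.1390324 ≈ 0.776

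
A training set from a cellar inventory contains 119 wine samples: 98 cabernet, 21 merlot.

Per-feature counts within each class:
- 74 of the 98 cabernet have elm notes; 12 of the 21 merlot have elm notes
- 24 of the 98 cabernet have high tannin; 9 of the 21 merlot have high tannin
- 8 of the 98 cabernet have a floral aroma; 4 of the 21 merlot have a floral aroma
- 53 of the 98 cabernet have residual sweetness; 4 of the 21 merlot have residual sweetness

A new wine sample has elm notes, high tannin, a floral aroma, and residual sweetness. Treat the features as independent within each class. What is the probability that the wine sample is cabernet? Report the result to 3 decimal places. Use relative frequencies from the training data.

cabernet: (98/119) × (74/98) × (24/98) × (8/98) × (53/98) ≈ 0.00672332
merlot: (21/119) × (12/21) × (9/21) × (4/21) × (4/21) ≈ 0.00156797
P(cabernet | x) = 0.00672332 / 0.00829129 ≈ 0.811

0.811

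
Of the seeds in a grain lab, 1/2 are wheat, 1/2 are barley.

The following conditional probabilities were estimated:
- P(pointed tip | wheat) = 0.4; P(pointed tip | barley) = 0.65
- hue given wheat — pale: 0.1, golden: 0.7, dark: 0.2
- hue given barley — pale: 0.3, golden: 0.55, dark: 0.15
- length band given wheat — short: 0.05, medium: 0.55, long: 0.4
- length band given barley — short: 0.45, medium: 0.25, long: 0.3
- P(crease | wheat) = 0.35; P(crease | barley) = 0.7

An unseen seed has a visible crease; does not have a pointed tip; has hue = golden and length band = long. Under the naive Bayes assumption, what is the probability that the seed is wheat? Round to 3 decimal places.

wheat: 0.5 × (1−0.4) × 0.7 × 0.4 × 0.35 = 0.0294
barley: 0.5 × (1−0.65) × 0.55 × 0.3 × 0.7 = 0.0202125
P(wheat | x) = 0.0294 / 0.0496125 ≈ 0.593

0.593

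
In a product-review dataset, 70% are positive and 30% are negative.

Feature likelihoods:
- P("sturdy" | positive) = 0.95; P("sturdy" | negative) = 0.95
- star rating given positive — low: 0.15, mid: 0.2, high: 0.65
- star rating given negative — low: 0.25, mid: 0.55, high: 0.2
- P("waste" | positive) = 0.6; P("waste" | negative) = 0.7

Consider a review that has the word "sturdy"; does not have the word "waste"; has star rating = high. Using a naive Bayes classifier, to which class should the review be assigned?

positive: 0.7 × 0.95 × 0.65 × (1−0.6) = 0.1729
negative: 0.3 × 0.95 × 0.2 × (1−0.7) = 0.0171
Highest score → positive.

positive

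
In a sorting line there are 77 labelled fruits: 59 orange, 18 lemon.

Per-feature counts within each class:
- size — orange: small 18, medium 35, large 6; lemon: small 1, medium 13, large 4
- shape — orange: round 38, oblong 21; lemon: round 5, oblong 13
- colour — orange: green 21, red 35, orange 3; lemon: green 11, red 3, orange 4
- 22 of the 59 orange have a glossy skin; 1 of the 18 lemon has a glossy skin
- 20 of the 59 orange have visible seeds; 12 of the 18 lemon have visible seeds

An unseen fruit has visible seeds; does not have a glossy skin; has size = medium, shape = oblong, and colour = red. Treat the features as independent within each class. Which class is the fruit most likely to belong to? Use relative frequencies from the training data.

orange

orange: (59/77) × (35/59) × (21/59) × (35/59) × (37/59) × (20/59) ≈ 0.0204027
lemon: (18/77) × (13/18) × (13/18) × (3/18) × (17/18) × (12/18) ≈ 0.0127955
Highest score → orange.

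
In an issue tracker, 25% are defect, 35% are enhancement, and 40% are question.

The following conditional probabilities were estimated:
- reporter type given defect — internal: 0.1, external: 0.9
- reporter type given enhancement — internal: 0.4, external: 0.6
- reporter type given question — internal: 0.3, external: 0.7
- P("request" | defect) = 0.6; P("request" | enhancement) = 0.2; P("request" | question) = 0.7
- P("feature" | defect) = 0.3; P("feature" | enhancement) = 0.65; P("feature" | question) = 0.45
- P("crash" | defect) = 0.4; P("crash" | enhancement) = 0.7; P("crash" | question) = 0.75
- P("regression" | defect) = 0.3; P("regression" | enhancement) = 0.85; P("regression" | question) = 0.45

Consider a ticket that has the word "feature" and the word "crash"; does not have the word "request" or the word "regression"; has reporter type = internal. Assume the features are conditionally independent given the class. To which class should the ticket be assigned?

defect: 0.25 × 0.1 × (1−0.6) × 0.3 × 0.4 × (1−0.3) = 0.00084
enhancement: 0.35 × 0.4 × (1−0.2) × 0.65 × 0.7 × (1−0.85) = 0.007644
question: 0.4 × 0.3 × (1−0.7) × 0.45 × 0.75 × (1−0.45) = 0.0066825
Highest score → enhancement.

enhancement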